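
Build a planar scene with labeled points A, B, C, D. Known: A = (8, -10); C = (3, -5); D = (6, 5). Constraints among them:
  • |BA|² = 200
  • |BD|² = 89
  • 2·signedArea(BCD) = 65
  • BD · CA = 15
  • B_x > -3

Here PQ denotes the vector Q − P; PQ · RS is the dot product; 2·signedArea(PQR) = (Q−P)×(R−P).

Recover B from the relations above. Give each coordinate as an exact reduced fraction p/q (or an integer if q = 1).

1. B_x = -2  [BD · CA = 15 ∩ 2·signedArea(BCD) = 65]
2. B_y = 0  [BD · CA = 15 ∩ 2·signedArea(BCD) = 65]
   → B = (-2, 0)

B = (-2, 0)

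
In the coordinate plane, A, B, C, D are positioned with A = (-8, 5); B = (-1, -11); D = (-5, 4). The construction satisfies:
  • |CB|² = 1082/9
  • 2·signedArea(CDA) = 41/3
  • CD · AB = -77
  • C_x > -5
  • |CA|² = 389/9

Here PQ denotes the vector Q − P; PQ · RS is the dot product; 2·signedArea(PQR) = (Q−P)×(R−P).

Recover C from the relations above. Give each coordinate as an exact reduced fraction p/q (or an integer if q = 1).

1. C_x = -14/3  [CD · AB = -77 ∩ 2·signedArea(CDA) = 41/3]
2. C_y = -2/3  [CD · AB = -77 ∩ 2·signedArea(CDA) = 41/3]
   → C = (-14/3, -2/3)

C = (-14/3, -2/3)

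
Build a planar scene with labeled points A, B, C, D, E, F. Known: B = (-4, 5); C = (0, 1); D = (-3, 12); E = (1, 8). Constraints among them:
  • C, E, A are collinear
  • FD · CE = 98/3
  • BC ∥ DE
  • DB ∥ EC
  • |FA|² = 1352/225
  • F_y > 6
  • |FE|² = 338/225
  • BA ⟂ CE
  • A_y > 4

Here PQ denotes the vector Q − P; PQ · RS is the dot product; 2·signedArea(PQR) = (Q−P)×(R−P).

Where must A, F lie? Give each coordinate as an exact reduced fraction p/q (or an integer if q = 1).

1. A_x = 12/25  [C, E, A are collinear ∩ BA ⟂ CE]
2. A_y = 109/25  [C, E, A are collinear ∩ BA ⟂ CE]
   → A = (12/25, 109/25)
3. F_x = 62/75  [line -1·x + -7·y + 145/3 = 0 ∩ |FE|² = 338/225]
4. F_y = 509/75  [line -1·x + -7·y + 145/3 = 0 ∩ |FE|² = 338/225]
   → F = (62/75, 509/75)

A = (12/25, 109/25)
F = (62/75, 509/75)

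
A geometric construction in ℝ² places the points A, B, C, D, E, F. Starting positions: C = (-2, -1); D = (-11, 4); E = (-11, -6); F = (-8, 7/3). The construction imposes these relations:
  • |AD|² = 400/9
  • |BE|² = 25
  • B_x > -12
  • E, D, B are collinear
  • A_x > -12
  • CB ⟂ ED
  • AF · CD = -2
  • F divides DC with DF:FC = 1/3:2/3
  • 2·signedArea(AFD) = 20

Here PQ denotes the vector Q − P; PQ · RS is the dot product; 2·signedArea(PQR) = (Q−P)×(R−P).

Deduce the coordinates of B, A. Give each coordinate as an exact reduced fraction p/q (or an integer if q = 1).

A = (-11, -8/3)
B = (-11, -1)

1. B_x = -11  [E, D, B are collinear ∩ CB ⟂ ED]
2. B_y = -1  [E, D, B are collinear ∩ CB ⟂ ED]
   → B = (-11, -1)
3. A_x = -11  [2·signedArea(AFD) = 20 ∩ AF · CD = -2]
4. A_y = -8/3  [2·signedArea(AFD) = 20 ∩ AF · CD = -2]
   → A = (-11, -8/3)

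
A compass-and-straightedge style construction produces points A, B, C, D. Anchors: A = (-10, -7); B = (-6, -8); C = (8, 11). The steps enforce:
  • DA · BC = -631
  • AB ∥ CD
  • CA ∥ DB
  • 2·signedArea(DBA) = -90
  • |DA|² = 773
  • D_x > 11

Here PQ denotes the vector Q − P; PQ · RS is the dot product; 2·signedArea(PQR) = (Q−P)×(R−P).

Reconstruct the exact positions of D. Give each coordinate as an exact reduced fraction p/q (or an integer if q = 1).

1. D_x = 12  [CA ∥ DB ∩ AB ∥ CD]
2. D_y = 10  [CA ∥ DB ∩ AB ∥ CD]
   → D = (12, 10)

D = (12, 10)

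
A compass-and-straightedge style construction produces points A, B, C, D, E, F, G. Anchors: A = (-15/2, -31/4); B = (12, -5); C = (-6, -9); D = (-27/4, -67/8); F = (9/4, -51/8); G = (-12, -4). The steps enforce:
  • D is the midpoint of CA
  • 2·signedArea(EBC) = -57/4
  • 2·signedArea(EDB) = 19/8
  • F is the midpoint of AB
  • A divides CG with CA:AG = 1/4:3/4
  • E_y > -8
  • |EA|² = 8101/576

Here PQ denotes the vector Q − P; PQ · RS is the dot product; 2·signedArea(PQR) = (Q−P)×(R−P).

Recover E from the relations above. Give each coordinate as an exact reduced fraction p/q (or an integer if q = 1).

1. E_x = -15/4  [2·signedArea(EBC) = -57/4 ∩ 2·signedArea(EDB) = 19/8]
2. E_y = -185/24  [2·signedArea(EBC) = -57/4 ∩ 2·signedArea(EDB) = 19/8]
   → E = (-15/4, -185/24)

E = (-15/4, -185/24)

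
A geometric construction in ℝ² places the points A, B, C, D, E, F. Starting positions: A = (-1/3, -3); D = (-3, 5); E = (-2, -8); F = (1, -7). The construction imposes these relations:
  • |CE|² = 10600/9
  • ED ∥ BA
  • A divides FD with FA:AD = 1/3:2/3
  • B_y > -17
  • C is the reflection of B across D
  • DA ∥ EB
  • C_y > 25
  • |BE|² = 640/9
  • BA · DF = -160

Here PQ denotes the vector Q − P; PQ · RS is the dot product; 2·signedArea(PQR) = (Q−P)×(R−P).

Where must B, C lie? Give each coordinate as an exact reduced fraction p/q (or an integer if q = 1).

B = (2/3, -16)
C = (-20/3, 26)

1. B_x = 2/3  [ED ∥ BA ∩ DA ∥ EB]
2. B_y = -16  [ED ∥ BA ∩ DA ∥ EB]
   → B = (2/3, -16)
3. C_x = -20/3  [C is the reflection of B across D]
4. C_y = 26  [C is the reflection of B across D]
   → C = (-20/3, 26)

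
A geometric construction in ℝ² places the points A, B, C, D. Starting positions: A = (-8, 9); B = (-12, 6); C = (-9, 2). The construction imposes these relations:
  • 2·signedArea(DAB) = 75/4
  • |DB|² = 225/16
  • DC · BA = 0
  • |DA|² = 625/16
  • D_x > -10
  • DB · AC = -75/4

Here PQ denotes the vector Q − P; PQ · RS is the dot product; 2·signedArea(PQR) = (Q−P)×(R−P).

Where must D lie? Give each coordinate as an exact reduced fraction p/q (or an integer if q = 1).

D = (-39/4, 3)

1. D_x = -39/4  [DC · BA = 0 ∩ DB · AC = -75/4]
2. D_y = 3  [DC · BA = 0 ∩ DB · AC = -75/4]
   → D = (-39/4, 3)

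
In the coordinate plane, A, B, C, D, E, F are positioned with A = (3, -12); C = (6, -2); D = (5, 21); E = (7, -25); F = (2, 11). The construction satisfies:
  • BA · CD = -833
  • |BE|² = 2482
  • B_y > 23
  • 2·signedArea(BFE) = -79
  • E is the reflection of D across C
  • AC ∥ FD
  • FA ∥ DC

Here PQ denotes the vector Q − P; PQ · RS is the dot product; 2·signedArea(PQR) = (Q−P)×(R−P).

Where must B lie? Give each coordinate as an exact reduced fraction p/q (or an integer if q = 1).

1. B_x = -2  [BA · CD = -833 ∩ 2·signedArea(BFE) = -79]
2. B_y = 24  [BA · CD = -833 ∩ 2·signedArea(BFE) = -79]
   → B = (-2, 24)

B = (-2, 24)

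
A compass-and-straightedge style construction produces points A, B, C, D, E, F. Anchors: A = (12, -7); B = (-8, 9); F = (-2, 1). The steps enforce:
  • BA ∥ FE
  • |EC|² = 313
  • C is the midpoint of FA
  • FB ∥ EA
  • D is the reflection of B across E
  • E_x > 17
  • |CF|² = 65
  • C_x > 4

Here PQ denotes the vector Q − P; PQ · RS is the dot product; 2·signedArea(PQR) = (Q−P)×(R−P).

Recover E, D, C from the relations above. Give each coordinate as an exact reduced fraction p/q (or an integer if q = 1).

C = (5, -3)
D = (44, -39)
E = (18, -15)

1. E_x = 18  [FB ∥ EA ∩ BA ∥ FE]
2. E_y = -15  [FB ∥ EA ∩ BA ∥ FE]
   → E = (18, -15)
3. D_x = 44  [D is the reflection of B across E]
4. D_y = -39  [D is the reflection of B across E]
   → D = (44, -39)
5. C_x = 5  [C is the midpoint of FA]
6. C_y = -3  [C is the midpoint of FA]
   → C = (5, -3)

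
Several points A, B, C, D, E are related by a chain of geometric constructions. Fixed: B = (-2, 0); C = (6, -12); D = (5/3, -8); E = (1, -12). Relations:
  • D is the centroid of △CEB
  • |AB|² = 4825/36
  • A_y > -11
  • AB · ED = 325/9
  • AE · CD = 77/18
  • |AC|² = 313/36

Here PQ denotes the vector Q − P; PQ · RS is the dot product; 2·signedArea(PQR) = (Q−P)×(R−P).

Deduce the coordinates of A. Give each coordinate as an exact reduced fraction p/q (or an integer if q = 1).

1. A_x = 23/6  [AE · CD = 77/18 ∩ AB · ED = 325/9]
2. A_y = -10  [AE · CD = 77/18 ∩ AB · ED = 325/9]
   → A = (23/6, -10)

A = (23/6, -10)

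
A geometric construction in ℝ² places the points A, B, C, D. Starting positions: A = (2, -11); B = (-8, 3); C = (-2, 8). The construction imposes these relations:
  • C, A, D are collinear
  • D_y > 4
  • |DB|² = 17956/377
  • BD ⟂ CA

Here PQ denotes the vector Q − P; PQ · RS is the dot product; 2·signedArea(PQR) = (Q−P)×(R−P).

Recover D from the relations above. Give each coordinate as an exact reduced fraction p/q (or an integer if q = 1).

1. D_x = -470/377  [C, A, D are collinear ∩ BD ⟂ CA]
2. D_y = 1667/377  [C, A, D are collinear ∩ BD ⟂ CA]
   → D = (-470/377, 1667/377)

D = (-470/377, 1667/377)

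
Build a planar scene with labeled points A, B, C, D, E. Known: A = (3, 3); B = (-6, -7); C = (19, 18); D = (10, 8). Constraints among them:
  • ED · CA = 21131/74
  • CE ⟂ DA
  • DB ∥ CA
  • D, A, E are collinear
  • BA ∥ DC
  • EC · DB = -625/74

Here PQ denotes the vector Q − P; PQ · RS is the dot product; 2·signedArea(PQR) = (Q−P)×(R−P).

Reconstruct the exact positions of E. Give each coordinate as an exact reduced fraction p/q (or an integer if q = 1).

E = (1531/74, 1157/74)

1. E_x = 1531/74  [D, A, E are collinear ∩ CE ⟂ DA]
2. E_y = 1157/74  [D, A, E are collinear ∩ CE ⟂ DA]
   → E = (1531/74, 1157/74)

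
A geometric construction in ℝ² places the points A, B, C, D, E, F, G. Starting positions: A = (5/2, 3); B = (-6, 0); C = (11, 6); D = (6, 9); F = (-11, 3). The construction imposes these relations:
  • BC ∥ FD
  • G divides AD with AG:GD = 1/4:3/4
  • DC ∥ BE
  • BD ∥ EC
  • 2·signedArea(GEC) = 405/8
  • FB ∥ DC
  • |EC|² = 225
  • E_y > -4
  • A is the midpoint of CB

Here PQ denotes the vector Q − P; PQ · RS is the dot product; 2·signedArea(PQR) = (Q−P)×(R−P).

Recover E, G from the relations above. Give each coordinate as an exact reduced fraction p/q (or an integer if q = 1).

E = (-1, -3)
G = (27/8, 9/2)

1. E_x = -1  [BD ∥ EC ∩ DC ∥ BE]
2. E_y = -3  [BD ∥ EC ∩ DC ∥ BE]
   → E = (-1, -3)
3. G_x = 27/8  [G divides AD with AG:GD = 1/4:3/4]
4. G_y = 9/2  [G divides AD with AG:GD = 1/4:3/4]
   → G = (27/8, 9/2)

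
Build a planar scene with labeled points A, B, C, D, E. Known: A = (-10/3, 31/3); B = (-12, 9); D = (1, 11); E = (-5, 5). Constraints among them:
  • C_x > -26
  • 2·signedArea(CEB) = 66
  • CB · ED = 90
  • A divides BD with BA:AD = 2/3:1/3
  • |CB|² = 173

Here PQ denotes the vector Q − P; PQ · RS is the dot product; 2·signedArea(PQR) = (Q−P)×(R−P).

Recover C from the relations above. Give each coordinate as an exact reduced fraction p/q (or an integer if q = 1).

1. C_x = -25  [CB · ED = 90 ∩ 2·signedArea(CEB) = 66]
2. C_y = 7  [CB · ED = 90 ∩ 2·signedArea(CEB) = 66]
   → C = (-25, 7)

C = (-25, 7)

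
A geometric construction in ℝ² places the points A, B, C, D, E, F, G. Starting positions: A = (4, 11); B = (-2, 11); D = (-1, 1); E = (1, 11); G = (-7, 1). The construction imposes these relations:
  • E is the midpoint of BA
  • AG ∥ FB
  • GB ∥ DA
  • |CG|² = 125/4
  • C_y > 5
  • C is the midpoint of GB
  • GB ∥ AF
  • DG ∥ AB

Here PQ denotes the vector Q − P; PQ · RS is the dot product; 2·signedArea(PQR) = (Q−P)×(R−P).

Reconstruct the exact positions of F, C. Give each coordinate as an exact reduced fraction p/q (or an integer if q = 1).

1. F_x = 9  [AG ∥ FB ∩ GB ∥ AF]
2. F_y = 21  [AG ∥ FB ∩ GB ∥ AF]
   → F = (9, 21)
3. C_x = -9/2  [C is the midpoint of GB]
4. C_y = 6  [C is the midpoint of GB]
   → C = (-9/2, 6)

C = (-9/2, 6)
F = (9, 21)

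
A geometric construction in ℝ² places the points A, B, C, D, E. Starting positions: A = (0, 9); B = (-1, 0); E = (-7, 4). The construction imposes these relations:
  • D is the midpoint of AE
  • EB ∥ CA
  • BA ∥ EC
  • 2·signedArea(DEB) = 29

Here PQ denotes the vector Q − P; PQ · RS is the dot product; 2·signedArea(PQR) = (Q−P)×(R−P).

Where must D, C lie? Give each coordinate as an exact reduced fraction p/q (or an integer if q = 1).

1. D_x = -7/2  [D is the midpoint of AE]
2. D_y = 13/2  [D is the midpoint of AE]
   → D = (-7/2, 13/2)
3. C_x = -6  [EB ∥ CA ∩ BA ∥ EC]
4. C_y = 13  [EB ∥ CA ∩ BA ∥ EC]
   → C = (-6, 13)

C = (-6, 13)
D = (-7/2, 13/2)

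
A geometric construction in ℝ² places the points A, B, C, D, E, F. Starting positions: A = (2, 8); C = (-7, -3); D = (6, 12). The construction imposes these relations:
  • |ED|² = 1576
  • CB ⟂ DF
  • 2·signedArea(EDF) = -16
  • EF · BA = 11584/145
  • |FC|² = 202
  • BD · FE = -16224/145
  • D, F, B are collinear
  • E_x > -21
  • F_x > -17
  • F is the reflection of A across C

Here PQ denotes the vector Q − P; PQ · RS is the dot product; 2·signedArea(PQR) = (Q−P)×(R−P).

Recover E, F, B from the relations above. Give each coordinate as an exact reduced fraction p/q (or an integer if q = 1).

B = (-989/145, -457/145)
E = (-20, -18)
F = (-16, -14)

1. F_x = -16  [F is the reflection of A across C]
2. F_y = -14  [F is the reflection of A across C]
   → F = (-16, -14)
3. B_x = -989/145  [D, F, B are collinear ∩ CB ⟂ DF]
4. B_y = -457/145  [D, F, B are collinear ∩ CB ⟂ DF]
   → B = (-989/145, -457/145)
5. E_x = -20  [2·signedArea(EDF) = -16 ∩ EF · BA = 11584/145]
6. E_y = -18  [2·signedArea(EDF) = -16 ∩ EF · BA = 11584/145]
   → E = (-20, -18)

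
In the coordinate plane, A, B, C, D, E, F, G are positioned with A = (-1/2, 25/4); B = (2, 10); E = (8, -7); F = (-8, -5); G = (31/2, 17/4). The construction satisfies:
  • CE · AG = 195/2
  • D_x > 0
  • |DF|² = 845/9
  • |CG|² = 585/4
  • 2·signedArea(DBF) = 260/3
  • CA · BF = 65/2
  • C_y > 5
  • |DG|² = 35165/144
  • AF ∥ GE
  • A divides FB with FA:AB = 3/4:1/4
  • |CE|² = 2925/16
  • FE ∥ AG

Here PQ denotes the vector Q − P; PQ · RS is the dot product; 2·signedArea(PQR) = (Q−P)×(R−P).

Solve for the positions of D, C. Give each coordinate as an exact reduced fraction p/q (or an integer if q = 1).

1. D_x = 2/3  [line 15·x + -10·y + -50/3 = 0 ∩ |DF|² = 845/9]
2. D_y = -2/3  [line 15·x + -10·y + -50/3 = 0 ∩ |DF|² = 845/9]
   → D = (2/3, -2/3)
3. C_x = 7/2  [CA · BF = 65/2 ∩ CE · AG = 195/2]
4. C_y = 23/4  [CA · BF = 65/2 ∩ CE · AG = 195/2]
   → C = (7/2, 23/4)

C = (7/2, 23/4)
D = (2/3, -2/3)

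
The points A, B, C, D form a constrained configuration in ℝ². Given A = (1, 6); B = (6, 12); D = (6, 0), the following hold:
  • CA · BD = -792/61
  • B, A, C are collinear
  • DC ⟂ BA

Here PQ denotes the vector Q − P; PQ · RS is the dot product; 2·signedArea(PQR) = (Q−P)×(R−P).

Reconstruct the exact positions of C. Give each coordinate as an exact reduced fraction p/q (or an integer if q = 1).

C = (6/61, 300/61)

1. C_x = 6/61  [B, A, C are collinear ∩ DC ⟂ BA]
2. C_y = 300/61  [B, A, C are collinear ∩ DC ⟂ BA]
   → C = (6/61, 300/61)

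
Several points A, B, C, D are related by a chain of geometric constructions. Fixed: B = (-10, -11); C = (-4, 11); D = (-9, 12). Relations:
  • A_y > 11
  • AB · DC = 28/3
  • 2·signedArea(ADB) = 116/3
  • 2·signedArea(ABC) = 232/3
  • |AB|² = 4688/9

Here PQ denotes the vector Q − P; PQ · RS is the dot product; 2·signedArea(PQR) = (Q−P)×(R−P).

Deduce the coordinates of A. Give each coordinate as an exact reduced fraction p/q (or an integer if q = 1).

1. A_x = -22/3  [2·signedArea(ABC) = 232/3 ∩ AB · DC = 28/3]
2. A_y = 35/3  [2·signedArea(ABC) = 232/3 ∩ AB · DC = 28/3]
   → A = (-22/3, 35/3)

A = (-22/3, 35/3)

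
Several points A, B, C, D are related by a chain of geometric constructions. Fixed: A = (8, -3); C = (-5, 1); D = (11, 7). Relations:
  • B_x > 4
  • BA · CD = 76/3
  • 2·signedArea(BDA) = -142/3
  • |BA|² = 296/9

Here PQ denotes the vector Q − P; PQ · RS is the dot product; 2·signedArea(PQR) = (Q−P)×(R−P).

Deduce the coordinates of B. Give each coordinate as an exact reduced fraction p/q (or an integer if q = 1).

B = (14/3, 5/3)

1. B_x = 14/3  [2·signedArea(BDA) = -142/3 ∩ BA · CD = 76/3]
2. B_y = 5/3  [2·signedArea(BDA) = -142/3 ∩ BA · CD = 76/3]
   → B = (14/3, 5/3)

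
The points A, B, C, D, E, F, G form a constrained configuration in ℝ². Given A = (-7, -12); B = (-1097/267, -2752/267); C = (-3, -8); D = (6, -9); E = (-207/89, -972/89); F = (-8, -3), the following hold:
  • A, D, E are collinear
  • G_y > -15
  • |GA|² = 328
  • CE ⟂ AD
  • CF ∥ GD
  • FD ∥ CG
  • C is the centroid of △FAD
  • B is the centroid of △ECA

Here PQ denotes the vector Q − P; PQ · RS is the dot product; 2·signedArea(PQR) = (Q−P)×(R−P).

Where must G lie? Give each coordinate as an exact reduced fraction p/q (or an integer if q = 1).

1. G_x = 11  [CF ∥ GD ∩ FD ∥ CG]
2. G_y = -14  [CF ∥ GD ∩ FD ∥ CG]
   → G = (11, -14)

G = (11, -14)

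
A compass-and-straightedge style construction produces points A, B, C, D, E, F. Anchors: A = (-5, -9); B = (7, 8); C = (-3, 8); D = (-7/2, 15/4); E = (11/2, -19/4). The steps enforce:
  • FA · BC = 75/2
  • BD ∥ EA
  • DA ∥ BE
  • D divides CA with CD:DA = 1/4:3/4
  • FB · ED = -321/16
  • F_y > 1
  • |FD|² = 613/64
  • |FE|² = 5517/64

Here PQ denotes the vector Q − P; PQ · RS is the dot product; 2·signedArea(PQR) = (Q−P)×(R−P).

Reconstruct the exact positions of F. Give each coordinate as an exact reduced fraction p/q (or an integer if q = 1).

F = (-5/4, 13/8)

1. F_x = -5/4  [FA · BC = 75/2 ∩ FB · ED = -321/16]
2. F_y = 13/8  [FA · BC = 75/2 ∩ FB · ED = -321/16]
   → F = (-5/4, 13/8)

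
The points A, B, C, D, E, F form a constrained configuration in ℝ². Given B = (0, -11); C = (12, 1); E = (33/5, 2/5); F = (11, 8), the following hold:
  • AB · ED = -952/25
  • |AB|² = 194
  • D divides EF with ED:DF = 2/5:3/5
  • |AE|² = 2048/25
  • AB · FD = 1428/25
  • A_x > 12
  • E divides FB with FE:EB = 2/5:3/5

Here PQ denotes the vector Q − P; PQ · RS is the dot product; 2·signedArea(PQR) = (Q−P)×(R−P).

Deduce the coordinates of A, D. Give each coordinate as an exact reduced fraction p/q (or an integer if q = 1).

A = (13, -6)
D = (209/25, 86/25)

1. D_x = 209/25  [D divides EF with ED:DF = 2/5:3/5]
2. D_y = 86/25  [D divides EF with ED:DF = 2/5:3/5]
   → D = (209/25, 86/25)
3. A_x = 13  [line -44/25·x + -76/25·y + 116/25 = 0 ∩ |AE|² = 2048/25]
4. A_y = -6  [line -44/25·x + -76/25·y + 116/25 = 0 ∩ |AE|² = 2048/25]
   → A = (13, -6)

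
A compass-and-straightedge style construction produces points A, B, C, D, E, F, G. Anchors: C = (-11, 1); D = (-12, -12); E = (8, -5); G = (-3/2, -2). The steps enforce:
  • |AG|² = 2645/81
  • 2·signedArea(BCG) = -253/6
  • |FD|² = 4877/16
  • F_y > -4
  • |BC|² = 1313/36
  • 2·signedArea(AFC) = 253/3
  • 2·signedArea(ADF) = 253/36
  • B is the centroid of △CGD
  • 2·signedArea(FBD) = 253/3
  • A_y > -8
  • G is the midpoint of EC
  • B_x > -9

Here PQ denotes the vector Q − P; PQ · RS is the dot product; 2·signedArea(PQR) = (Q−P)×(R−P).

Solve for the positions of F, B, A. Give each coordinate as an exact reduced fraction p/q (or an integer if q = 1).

A = (-73/18, -64/9)
B = (-49/6, -13/3)
F = (13/4, -7/2)

1. B_x = -49/6  [B is the centroid of △CGD]
2. B_y = -13/3  [B is the centroid of △CGD]
   → B = (-49/6, -13/3)
3. F_x = 13/4  [line 23/3·x + -23/6·y + -115/3 = 0 ∩ |FD|² = 4877/16]
4. F_y = -7/2  [line 23/3·x + -23/6·y + -115/3 = 0 ∩ |FD|² = 4877/16]
   → F = (13/4, -7/2)
5. A_x = -73/18  [2·signedArea(ADF) = 253/36 ∩ 2·signedArea(AFC) = 253/3]
6. A_y = -64/9  [2·signedArea(ADF) = 253/36 ∩ 2·signedArea(AFC) = 253/3]
   → A = (-73/18, -64/9)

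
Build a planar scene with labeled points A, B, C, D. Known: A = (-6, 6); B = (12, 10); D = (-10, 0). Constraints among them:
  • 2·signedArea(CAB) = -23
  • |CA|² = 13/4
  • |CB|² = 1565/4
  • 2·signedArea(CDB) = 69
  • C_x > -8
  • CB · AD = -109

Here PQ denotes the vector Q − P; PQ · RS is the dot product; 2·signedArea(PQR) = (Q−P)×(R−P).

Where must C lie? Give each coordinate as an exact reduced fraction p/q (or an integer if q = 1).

C = (-7, 9/2)

1. C_x = -7  [2·signedArea(CAB) = -23 ∩ 2·signedArea(CDB) = 69]
2. C_y = 9/2  [2·signedArea(CAB) = -23 ∩ 2·signedArea(CDB) = 69]
   → C = (-7, 9/2)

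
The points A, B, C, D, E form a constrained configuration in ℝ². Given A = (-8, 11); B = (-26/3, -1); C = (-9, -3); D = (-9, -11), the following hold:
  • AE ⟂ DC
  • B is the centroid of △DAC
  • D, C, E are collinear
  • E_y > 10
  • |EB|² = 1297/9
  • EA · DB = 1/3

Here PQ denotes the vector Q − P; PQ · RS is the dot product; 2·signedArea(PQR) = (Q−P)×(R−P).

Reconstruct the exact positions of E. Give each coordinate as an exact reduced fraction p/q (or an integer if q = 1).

E = (-9, 11)

1. E_x = -9  [D, C, E are collinear ∩ AE ⟂ DC]
2. E_y = 11  [D, C, E are collinear ∩ AE ⟂ DC]
   → E = (-9, 11)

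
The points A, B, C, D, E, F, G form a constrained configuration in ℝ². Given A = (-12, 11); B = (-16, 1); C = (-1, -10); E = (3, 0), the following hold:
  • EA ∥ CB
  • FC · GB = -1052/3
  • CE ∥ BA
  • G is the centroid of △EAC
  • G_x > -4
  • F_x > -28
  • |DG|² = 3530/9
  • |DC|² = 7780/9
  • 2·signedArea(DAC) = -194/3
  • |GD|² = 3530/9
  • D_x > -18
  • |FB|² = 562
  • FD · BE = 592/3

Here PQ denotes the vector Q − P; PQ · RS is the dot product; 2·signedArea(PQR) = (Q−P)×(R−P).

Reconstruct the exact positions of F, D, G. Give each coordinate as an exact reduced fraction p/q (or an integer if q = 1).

1. G_x = -10/3  [G is the centroid of △EAC]
2. G_y = 1/3  [G is the centroid of △EAC]
   → G = (-10/3, 1/3)
3. F_x = -27  [line 38/3·x + -2/3·y + 1070/3 = 0 ∩ |FB|² = 562]
4. F_y = 22  [line 38/3·x + -2/3·y + 1070/3 = 0 ∩ |FB|² = 562]
   → F = (-27, 22)
5. D_x = -17  [2·signedArea(DAC) = -194/3 ∩ FD · BE = 592/3]
6. D_y = 44/3  [2·signedArea(DAC) = -194/3 ∩ FD · BE = 592/3]
   → D = (-17, 44/3)

D = (-17, 44/3)
F = (-27, 22)
G = (-10/3, 1/3)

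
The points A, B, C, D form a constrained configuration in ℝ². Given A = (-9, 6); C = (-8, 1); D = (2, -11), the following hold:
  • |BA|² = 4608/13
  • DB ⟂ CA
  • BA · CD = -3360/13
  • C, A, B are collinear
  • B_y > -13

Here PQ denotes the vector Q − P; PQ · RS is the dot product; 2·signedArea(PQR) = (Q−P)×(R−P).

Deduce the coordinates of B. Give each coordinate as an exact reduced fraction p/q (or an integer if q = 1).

B = (-69/13, -162/13)

1. B_x = -69/13  [C, A, B are collinear ∩ DB ⟂ CA]
2. B_y = -162/13  [C, A, B are collinear ∩ DB ⟂ CA]
   → B = (-69/13, -162/13)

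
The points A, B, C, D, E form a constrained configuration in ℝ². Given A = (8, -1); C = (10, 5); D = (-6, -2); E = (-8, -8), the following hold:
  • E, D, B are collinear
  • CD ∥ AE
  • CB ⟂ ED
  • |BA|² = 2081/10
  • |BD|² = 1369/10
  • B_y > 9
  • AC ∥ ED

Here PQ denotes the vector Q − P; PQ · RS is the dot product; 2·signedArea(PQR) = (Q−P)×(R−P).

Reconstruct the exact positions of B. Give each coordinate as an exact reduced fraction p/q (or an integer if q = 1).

1. B_x = -23/10  [E, D, B are collinear ∩ CB ⟂ ED]
2. B_y = 91/10  [E, D, B are collinear ∩ CB ⟂ ED]
   → B = (-23/10, 91/10)

B = (-23/10, 91/10)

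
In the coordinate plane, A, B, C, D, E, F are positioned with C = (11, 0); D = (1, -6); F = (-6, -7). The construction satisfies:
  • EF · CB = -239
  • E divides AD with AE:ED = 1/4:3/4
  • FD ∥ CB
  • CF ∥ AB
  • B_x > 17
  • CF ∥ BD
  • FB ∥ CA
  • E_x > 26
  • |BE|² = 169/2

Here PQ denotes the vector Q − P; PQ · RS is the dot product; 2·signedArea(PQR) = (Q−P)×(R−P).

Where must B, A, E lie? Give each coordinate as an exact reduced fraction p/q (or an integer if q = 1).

1. B_x = 18  [CF ∥ BD ∩ FD ∥ CB]
2. B_y = 1  [CF ∥ BD ∩ FD ∥ CB]
   → B = (18, 1)
3. A_x = 35  [CF ∥ AB ∩ FB ∥ CA]
4. A_y = 8  [CF ∥ AB ∩ FB ∥ CA]
   → A = (35, 8)
5. E_x = 53/2  [E divides AD with AE:ED = 1/4:3/4]
6. E_y = 9/2  [E divides AD with AE:ED = 1/4:3/4]
   → E = (53/2, 9/2)

A = (35, 8)
B = (18, 1)
E = (53/2, 9/2)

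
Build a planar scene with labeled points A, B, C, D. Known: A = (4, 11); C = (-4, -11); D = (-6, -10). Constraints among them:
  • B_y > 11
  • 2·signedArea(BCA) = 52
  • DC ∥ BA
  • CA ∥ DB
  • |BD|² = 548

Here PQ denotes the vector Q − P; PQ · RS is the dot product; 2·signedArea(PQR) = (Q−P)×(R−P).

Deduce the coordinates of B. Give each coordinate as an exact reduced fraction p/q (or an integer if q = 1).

1. B_x = 2  [DC ∥ BA ∩ CA ∥ DB]
2. B_y = 12  [DC ∥ BA ∩ CA ∥ DB]
   → B = (2, 12)

B = (2, 12)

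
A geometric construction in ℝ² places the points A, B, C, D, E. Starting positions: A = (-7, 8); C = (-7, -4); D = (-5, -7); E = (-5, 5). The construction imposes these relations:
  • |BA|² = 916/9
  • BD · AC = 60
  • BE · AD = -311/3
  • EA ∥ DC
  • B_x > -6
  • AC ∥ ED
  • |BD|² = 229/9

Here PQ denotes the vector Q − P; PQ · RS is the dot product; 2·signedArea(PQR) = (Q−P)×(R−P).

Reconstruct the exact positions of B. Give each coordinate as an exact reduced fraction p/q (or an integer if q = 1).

B = (-17/3, -2)

1. B_x = -17/3  [BE · AD = -311/3 ∩ BD · AC = 60]
2. B_y = -2  [BE · AD = -311/3 ∩ BD · AC = 60]
   → B = (-17/3, -2)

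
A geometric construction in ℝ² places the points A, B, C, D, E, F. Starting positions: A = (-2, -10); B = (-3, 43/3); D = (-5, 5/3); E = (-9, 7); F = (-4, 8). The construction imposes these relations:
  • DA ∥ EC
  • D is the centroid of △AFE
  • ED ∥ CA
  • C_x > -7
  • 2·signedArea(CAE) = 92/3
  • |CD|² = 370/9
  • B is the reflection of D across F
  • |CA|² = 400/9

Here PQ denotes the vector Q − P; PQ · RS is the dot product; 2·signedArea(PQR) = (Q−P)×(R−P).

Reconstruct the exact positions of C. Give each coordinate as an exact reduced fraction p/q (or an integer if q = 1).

C = (-6, -14/3)

1. C_x = -6  [ED ∥ CA ∩ DA ∥ EC]
2. C_y = -14/3  [ED ∥ CA ∩ DA ∥ EC]
   → C = (-6, -14/3)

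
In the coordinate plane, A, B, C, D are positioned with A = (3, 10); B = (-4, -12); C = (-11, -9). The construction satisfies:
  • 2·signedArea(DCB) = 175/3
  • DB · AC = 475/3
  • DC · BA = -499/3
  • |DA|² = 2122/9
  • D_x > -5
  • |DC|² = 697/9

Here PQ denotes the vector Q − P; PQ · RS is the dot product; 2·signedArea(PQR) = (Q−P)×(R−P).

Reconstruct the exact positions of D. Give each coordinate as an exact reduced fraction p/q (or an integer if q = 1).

1. D_x = -4  [2·signedArea(DCB) = 175/3 ∩ DB · AC = 475/3]
2. D_y = -11/3  [2·signedArea(DCB) = 175/3 ∩ DB · AC = 475/3]
   → D = (-4, -11/3)

D = (-4, -11/3)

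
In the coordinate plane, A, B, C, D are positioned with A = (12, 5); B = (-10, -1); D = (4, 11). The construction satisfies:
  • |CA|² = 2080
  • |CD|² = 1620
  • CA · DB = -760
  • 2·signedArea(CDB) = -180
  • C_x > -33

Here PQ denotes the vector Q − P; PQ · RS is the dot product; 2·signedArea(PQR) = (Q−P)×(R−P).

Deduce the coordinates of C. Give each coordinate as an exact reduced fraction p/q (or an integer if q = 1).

C = (-32, -7)

1. C_x = -32  [2·signedArea(CDB) = -180 ∩ CA · DB = -760]
2. C_y = -7  [2·signedArea(CDB) = -180 ∩ CA · DB = -760]
   → C = (-32, -7)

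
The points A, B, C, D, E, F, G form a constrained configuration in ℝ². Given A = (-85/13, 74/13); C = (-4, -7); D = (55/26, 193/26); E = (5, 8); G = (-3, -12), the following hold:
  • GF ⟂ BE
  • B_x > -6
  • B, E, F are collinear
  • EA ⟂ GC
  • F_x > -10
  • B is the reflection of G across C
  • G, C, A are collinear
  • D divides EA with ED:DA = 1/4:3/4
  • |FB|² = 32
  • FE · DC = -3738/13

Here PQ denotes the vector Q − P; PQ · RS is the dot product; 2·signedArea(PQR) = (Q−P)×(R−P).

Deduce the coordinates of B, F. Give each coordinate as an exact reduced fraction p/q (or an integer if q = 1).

1. B_x = -5  [B is the reflection of G across C]
2. B_y = -2  [B is the reflection of G across C]
   → B = (-5, -2)
3. F_x = -9  [B, E, F are collinear ∩ GF ⟂ BE]
4. F_y = -6  [B, E, F are collinear ∩ GF ⟂ BE]
   → F = (-9, -6)

B = (-5, -2)
F = (-9, -6)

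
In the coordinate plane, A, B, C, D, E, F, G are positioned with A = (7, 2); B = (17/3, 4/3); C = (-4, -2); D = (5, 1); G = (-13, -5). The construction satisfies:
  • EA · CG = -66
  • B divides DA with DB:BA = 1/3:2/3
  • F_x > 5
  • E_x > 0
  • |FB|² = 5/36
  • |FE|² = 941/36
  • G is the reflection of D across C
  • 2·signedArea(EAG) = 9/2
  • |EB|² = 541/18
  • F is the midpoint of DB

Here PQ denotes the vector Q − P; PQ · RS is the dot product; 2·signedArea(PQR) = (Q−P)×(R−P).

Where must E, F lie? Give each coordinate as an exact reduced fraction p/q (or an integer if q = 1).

E = (1/2, -1/2)
F = (16/3, 7/6)

1. E_x = 1/2  [2·signedArea(EAG) = 9/2 ∩ EA · CG = -66]
2. E_y = -1/2  [2·signedArea(EAG) = 9/2 ∩ EA · CG = -66]
   → E = (1/2, -1/2)
3. F_x = 16/3  [F is the midpoint of DB]
4. F_y = 7/6  [F is the midpoint of DB]
   → F = (16/3, 7/6)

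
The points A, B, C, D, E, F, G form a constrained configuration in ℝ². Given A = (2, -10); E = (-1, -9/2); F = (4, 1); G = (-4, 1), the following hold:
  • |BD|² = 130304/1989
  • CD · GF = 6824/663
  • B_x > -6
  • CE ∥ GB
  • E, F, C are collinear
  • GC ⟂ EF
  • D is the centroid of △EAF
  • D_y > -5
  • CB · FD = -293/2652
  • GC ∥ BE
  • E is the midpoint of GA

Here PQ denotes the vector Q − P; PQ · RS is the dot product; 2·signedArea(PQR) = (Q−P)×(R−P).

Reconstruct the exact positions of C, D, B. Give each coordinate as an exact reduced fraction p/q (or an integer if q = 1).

B = (-1189/221, -229/442)
C = (84/221, -659/221)
D = (5/3, -9/2)

1. C_x = 84/221  [E, F, C are collinear ∩ GC ⟂ EF]
2. C_y = -659/221  [E, F, C are collinear ∩ GC ⟂ EF]
   → C = (84/221, -659/221)
3. D_x = 5/3  [D is the centroid of △EAF]
4. D_y = -9/2  [D is the centroid of △EAF]
   → D = (5/3, -9/2)
5. B_x = -1189/221  [GC ∥ BE ∩ CE ∥ GB]
6. B_y = -229/442  [GC ∥ BE ∩ CE ∥ GB]
   → B = (-1189/221, -229/442)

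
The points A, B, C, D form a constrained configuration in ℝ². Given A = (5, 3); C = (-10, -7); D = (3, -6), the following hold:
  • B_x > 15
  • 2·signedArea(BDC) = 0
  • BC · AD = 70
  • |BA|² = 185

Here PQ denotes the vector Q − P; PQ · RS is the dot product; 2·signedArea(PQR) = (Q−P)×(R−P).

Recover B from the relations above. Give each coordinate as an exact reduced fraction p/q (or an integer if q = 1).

1. B_x = 16  [2·signedArea(BDC) = 0 ∩ BC · AD = 70]
2. B_y = -5  [2·signedArea(BDC) = 0 ∩ BC · AD = 70]
   → B = (16, -5)

B = (16, -5)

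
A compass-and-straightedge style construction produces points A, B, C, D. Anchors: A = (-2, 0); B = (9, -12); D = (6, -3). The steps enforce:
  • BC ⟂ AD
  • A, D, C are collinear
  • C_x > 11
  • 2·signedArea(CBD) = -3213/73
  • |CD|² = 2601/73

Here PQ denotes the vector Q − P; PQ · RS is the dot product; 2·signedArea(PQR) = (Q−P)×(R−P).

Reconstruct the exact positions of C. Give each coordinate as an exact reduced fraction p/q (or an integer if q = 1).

C = (846/73, -372/73)

1. C_x = 846/73  [A, D, C are collinear ∩ BC ⟂ AD]
2. C_y = -372/73  [A, D, C are collinear ∩ BC ⟂ AD]
   → C = (846/73, -372/73)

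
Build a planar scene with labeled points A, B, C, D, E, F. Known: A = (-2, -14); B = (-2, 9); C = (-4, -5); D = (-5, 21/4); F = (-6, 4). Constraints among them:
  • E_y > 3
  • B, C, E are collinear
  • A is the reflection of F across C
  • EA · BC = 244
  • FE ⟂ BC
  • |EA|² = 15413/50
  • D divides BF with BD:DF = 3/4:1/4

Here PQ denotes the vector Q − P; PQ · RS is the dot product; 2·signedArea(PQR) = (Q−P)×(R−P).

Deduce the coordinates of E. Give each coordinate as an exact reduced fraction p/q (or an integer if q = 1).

1. E_x = -139/50  [B, C, E are collinear ∩ FE ⟂ BC]
2. E_y = 177/50  [B, C, E are collinear ∩ FE ⟂ BC]
   → E = (-139/50, 177/50)

E = (-139/50, 177/50)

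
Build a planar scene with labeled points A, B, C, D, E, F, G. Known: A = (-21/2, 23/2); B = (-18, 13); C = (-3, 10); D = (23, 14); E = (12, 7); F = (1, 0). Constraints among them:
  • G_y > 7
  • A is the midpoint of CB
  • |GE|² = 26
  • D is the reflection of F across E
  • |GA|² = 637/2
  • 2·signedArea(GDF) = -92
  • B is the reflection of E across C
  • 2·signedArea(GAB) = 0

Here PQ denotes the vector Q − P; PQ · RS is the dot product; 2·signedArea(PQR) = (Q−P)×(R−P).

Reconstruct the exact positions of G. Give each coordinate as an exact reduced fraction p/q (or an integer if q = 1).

1. G_x = 7  [2·signedArea(GAB) = 0 ∩ 2·signedArea(GDF) = -92]
2. G_y = 8  [2·signedArea(GAB) = 0 ∩ 2·signedArea(GDF) = -92]
   → G = (7, 8)

G = (7, 8)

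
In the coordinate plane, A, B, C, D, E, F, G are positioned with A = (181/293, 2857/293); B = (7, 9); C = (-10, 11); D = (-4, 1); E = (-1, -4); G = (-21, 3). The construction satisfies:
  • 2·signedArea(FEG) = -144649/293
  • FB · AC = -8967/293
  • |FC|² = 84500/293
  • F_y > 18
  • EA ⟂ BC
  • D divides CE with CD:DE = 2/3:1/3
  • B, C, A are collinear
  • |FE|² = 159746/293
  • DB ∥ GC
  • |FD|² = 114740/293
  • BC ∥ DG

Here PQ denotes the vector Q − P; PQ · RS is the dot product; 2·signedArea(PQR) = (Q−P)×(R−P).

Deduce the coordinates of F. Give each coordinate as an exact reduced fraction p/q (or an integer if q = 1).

1. F_x = 1534/293  [2·signedArea(FEG) = -144649/293 ∩ FB · AC = -8967/293]
2. F_y = 5421/293  [2·signedArea(FEG) = -144649/293 ∩ FB · AC = -8967/293]
   → F = (1534/293, 5421/293)

F = (1534/293, 5421/293)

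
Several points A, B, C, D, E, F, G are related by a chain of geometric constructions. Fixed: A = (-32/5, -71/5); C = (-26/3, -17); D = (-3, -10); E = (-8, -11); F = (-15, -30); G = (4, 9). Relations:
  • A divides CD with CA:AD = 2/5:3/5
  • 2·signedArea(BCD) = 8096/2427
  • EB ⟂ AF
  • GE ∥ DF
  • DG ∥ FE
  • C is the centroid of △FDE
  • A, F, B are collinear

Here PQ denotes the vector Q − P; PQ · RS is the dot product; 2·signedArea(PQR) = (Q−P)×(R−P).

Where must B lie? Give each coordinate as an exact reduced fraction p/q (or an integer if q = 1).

1. B_x = -21932/4045  [A, F, B are collinear ∩ EB ⟂ AF]
2. B_y = -50171/4045  [A, F, B are collinear ∩ EB ⟂ AF]
   → B = (-21932/4045, -50171/4045)

B = (-21932/4045, -50171/4045)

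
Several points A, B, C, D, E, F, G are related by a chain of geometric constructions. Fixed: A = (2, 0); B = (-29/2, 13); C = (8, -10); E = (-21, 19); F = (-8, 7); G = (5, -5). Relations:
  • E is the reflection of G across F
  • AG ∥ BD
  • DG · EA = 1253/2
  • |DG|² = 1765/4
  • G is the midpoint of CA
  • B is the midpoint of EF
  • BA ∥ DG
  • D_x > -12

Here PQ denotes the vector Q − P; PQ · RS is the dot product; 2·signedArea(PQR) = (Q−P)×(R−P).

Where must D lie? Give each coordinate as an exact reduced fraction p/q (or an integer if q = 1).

D = (-23/2, 8)

1. D_x = -23/2  [BA ∥ DG ∩ AG ∥ BD]
2. D_y = 8  [BA ∥ DG ∩ AG ∥ BD]
   → D = (-23/2, 8)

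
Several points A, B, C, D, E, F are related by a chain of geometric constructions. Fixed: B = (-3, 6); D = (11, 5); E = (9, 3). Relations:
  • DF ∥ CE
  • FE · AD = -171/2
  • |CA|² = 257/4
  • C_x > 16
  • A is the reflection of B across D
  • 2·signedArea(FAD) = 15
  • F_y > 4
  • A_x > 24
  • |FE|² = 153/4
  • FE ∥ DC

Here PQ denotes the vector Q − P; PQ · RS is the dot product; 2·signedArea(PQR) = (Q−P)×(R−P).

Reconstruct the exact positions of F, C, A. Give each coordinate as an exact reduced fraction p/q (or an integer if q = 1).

A = (25, 4)
C = (17, 7/2)
F = (3, 9/2)

1. A_x = 25  [A is the reflection of B across D]
2. A_y = 4  [A is the reflection of B across D]
   → A = (25, 4)
3. F_x = 3  [FE · AD = -171/2 ∩ 2·signedArea(FAD) = 15]
4. F_y = 9/2  [FE · AD = -171/2 ∩ 2·signedArea(FAD) = 15]
   → F = (3, 9/2)
5. C_x = 17  [DF ∥ CE ∩ FE ∥ DC]
6. C_y = 7/2  [DF ∥ CE ∩ FE ∥ DC]
   → C = (17, 7/2)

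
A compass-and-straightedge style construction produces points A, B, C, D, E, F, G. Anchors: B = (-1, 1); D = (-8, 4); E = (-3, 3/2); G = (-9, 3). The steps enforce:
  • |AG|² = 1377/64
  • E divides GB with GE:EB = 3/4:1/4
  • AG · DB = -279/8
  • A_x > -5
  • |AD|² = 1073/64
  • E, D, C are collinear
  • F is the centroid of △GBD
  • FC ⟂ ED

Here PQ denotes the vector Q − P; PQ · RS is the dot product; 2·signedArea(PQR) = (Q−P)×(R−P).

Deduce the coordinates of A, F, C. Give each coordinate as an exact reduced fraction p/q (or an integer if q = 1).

1. A_x = -9/2  [line -7·x + 3·y + -297/8 = 0 ∩ |AG|² = 1377/64]
2. A_y = 15/8  [line -7·x + 3·y + -297/8 = 0 ∩ |AG|² = 1377/64]
   → A = (-9/2, 15/8)
3. F_x = -6  [F is the centroid of △GBD]
4. F_y = 8/3  [F is the centroid of △GBD]
   → F = (-6, 8/3)
5. C_x = -88/15  [E, D, C are collinear ∩ FC ⟂ ED]
6. C_y = 44/15  [E, D, C are collinear ∩ FC ⟂ ED]
   → C = (-88/15, 44/15)

A = (-9/2, 15/8)
C = (-88/15, 44/15)
F = (-6, 8/3)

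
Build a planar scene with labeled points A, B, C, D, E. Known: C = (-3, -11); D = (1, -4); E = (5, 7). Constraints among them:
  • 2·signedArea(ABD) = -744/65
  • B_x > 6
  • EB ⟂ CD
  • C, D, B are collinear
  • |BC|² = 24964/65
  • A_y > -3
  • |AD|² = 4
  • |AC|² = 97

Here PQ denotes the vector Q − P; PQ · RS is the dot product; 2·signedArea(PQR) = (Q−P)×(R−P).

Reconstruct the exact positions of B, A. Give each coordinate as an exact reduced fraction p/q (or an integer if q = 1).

1. B_x = 437/65  [C, D, B are collinear ∩ EB ⟂ CD]
2. B_y = 391/65  [C, D, B are collinear ∩ EB ⟂ CD]
   → B = (437/65, 391/65)
3. A_x = 1  [line 651/65·x + -372/65·y + -279/13 = 0 ∩ |AC|² = 97]
4. A_y = -2  [line 651/65·x + -372/65·y + -279/13 = 0 ∩ |AC|² = 97]
   → A = (1, -2)

A = (1, -2)
B = (437/65, 391/65)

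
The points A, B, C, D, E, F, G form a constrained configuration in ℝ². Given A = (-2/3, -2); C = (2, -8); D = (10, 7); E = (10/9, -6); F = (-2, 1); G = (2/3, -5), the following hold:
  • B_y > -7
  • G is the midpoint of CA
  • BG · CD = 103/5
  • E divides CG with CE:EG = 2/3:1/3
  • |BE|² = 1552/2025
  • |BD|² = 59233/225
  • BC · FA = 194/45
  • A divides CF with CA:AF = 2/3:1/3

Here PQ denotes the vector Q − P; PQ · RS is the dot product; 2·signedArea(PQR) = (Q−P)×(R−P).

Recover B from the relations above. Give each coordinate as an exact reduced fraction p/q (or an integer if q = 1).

B = (22/15, -34/5)

1. B_x = 22/15  [BG · CD = 103/5 ∩ BC · FA = 194/45]
2. B_y = -34/5  [BG · CD = 103/5 ∩ BC · FA = 194/45]
   → B = (22/15, -34/5)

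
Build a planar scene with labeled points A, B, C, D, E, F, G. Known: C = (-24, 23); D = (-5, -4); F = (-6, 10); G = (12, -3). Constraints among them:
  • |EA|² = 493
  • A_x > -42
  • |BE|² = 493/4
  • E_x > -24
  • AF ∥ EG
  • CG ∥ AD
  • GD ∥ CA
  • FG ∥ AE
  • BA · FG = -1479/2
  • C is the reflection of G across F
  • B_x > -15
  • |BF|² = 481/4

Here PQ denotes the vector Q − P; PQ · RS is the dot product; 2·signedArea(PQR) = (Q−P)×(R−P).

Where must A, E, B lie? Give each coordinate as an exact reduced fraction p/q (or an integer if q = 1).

1. A_x = -41  [CG ∥ AD ∩ GD ∥ CA]
2. A_y = 22  [CG ∥ AD ∩ GD ∥ CA]
   → A = (-41, 22)
3. E_x = -23  [AF ∥ EG ∩ FG ∥ AE]
4. E_y = 9  [AF ∥ EG ∩ FG ∥ AE]
   → E = (-23, 9)
5. B_x = -14  [line -18·x + 13·y + -569/2 = 0 ∩ |BE|² = 493/4]
6. B_y = 5/2  [line -18·x + 13·y + -569/2 = 0 ∩ |BE|² = 493/4]
   → B = (-14, 5/2)

A = (-41, 22)
B = (-14, 5/2)
E = (-23, 9)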